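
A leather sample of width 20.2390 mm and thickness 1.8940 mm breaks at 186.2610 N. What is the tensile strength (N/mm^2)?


Formula: TS = force / (width * thickness)
Substituting: TS = 186.2610 / (20.2390 * 1.8940)
Result: 4.8591 N/mm^2


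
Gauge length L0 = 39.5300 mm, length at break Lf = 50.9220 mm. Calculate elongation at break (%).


Formula: Elongation = (Lf - L0) / L0 * 100
Substituting: Elongation = (50.9220 - 39.5300) / 39.5300 * 100
Result: 28.8186 %


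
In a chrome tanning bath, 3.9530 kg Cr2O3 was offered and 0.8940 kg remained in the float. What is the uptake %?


Formula: Uptake = (offered - residual) / offered * 100
Substituting: Uptake = (3.9530 - 0.8940) / 3.9530 * 100
Result: 77.3843 %


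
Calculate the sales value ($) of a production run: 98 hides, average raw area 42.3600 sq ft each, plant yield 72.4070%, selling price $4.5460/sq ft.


Raw_total = N * avg_area = 98 * 42.3600 = 4151.2800 sq ft
Finished = Raw_total * yield / 100 = 4151.2800 * 72.4070 / 100 = 3005.8173 sq ft
Value = Finished * price = 3005.8173 * 4.5460 = 13664.4455 $


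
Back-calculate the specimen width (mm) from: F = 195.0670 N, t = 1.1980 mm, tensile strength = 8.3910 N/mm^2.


Formula: w = F / (TS * t)
Substituting: w = 195.0670 / (8.3910 * 1.1980)
Result: 19.4050 mm


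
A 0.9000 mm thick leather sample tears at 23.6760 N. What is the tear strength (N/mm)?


Formula: Tear strength = force / thickness
Substituting: Tear strength = 23.6760 / 0.9000
Result: 26.3067 N/mm


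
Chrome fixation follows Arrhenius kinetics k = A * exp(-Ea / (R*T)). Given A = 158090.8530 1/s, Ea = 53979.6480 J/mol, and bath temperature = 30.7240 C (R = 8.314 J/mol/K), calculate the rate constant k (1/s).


T_K = T_C + 273.15 = 30.7240 + 273.15 = 303.8740 K
exponent = -Ea / (R * T_K) = -53979.6480 / (8.314 * 303.8740) = -21.3662
k = A * exp(exponent) = 158090.8530 * exp(-21.3662) = 8.3119e-05 1/s


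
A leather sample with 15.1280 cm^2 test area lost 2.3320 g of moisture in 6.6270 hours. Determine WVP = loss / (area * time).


Formula: WVP = loss / (area * time)
Substituting: WVP = 2.3320 / (15.1280 * 6.6270)
Result: 0.0232611 g/(cm^2*hr)


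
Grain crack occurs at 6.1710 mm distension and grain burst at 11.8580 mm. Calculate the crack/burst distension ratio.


Formula: Ratio = crack / burst
Substituting: Ratio = 6.1710 / 11.8580
Result: 0.5204


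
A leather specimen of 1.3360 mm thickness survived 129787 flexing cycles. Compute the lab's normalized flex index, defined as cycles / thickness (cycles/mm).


Formula: Index = cycles / thickness
Substituting: Index = 129787 / 1.3360
Result: 97145.9581 cycles/mm


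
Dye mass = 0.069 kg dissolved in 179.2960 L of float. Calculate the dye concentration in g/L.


Formula: Conc = dye_mass(kg) / volume(L) * 1000
Substituting: Conc = 0.069 / 179.2960 * 1000
Result: 0.3848 g/L


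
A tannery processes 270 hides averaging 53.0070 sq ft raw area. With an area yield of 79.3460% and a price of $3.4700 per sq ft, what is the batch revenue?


Raw_total = N * avg_area = 270 * 53.0070 = 14311.8900 sq ft
Finished = Raw_total * yield / 100 = 14311.8900 * 79.3460 / 100 = 11355.9122 sq ft
Value = Finished * price = 11355.9122 * 3.4700 = 39405.0155 $


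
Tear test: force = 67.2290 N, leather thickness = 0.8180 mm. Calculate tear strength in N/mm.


Formula: Tear strength = force / thickness
Substituting: Tear strength = 67.2290 / 0.8180
Result: 82.1870 N/mm


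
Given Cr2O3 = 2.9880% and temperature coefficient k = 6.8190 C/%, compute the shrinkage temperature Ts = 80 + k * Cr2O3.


Formula: Ts = 80 + k * Cr2O3
Substituting: Ts = 80 + 6.8190 * 2.9880
Result: 100.3752 C


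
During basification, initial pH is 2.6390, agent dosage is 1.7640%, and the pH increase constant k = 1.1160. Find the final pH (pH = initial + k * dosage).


Formula: pH_final = pH_initial + k * base_pct
Substituting: pH_final = 2.6390 + 1.1160 * 1.7640
Result: 4.6076


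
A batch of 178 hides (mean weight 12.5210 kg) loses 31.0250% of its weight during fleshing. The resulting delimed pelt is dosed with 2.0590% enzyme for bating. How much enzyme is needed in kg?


Total_raw = N * avg_wt = 178 * 12.5210 = 2228.7380 kg
Substrate = Total_raw * (1 - loss/100) = 2228.7380 * (1 - 31.0250/100) = 1537.2720 kg
Enzyme = Substrate * pct / 100 = 1537.2720 * 2.0590 / 100 = 31.6524 kg


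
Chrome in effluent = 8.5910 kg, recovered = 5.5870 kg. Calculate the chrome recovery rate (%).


Formula: Recovery = recovered / input * 100
Substituting: Recovery = 5.5870 / 8.5910 * 100
Result: 65.0332 %


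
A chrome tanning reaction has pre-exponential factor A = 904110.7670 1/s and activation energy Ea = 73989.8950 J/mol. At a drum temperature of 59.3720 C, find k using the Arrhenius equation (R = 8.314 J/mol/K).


T_K = T_C + 273.15 = 59.3720 + 273.15 = 332.5220 K
exponent = -Ea / (R * T_K) = -73989.8950 / (8.314 * 332.5220) = -26.7634
k = A * exp(exponent) = 904110.7670 * exp(-26.7634) = 2.1528e-06 1/s


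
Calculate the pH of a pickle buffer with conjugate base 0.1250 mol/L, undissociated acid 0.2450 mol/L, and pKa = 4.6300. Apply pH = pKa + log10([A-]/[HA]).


ratio = [A-] / [HA] = 0.1250 / 0.2450 = 0.5102
log10(ratio) = -0.2923
pH = pKa + log10(ratio) = 4.6300 - 0.2923 = 4.3377


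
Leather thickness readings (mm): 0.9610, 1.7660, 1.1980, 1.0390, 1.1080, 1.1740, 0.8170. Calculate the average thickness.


Formula: Average = sum / n
Substituting: Average = 8.0630 / 7
Result: 1.1519 mm


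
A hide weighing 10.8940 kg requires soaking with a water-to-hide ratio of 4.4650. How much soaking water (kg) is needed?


Formula: Water = hide_weight * ratio
Substituting: Water = 10.8940 * 4.4650
Result: 48.6417 kg


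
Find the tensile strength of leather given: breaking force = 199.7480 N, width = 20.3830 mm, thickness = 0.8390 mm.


Formula: TS = force / (width * thickness)
Substituting: TS = 199.7480 / (20.3830 * 0.8390)
Result: 11.6803 N/mm^2


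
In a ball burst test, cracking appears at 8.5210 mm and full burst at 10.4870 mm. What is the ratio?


Formula: Ratio = crack / burst
Substituting: Ratio = 8.5210 / 10.4870
Result: 0.8125


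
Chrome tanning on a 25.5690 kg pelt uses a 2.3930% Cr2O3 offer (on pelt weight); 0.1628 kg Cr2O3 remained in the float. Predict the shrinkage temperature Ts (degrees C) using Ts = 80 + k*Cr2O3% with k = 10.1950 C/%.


Offered = pelt * offer_pct / 100 = 25.5690 * 2.3930 / 100 = 0.6119 kg
Uptake = offered - residual = 0.6119 - 0.1628 = 0.4491 kg
Cr2O3% on pelt = uptake / pelt * 100 = 0.4491 / 25.5690 * 100 = 1.7563 %
Ts = 80 + k * Cr2O3% = 80 + 10.1950 * 1.7563 = 97.9054 C


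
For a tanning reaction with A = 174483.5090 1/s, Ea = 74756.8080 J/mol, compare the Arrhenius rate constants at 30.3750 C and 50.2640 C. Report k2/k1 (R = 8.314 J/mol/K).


T1 = 30.3750 + 273.15 = 303.5250 K; T2 = 50.2640 + 273.15 = 323.4140 K
k1 = A * exp(-Ea/(R*T1)) = 174483.5090 * exp(-74756.8080/(8.314*303.5250)) = 2.3776e-08 1/s
k2 = A * exp(-Ea/(R*T2)) = 174483.5090 * exp(-74756.8080/(8.314*323.4140)) = 1.4701e-07 1/s
k2/k1 = 1.4701e-07 / 2.3776e-08 = 6.1830


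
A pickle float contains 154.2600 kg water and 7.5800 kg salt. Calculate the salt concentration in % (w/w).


Formula: Conc = salt / (water + salt) * 100
Substituting: Conc = 7.5800 / (154.2600 + 7.5800) * 100
Result: 4.6836 %


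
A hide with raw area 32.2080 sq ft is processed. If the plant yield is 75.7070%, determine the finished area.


Formula: finished = raw * yield / 100
Substituting: finished = 32.2080 * 75.7070 / 100
Result: 24.3837 sq ft


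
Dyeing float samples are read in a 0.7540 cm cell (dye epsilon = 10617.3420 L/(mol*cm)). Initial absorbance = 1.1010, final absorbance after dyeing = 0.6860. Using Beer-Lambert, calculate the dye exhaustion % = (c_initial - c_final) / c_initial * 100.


c_initial = A_i / (epsilon * l) = 1.1010 / (10617.3420 * 0.7540) = 1.3753e-04 mol/L
c_final = A_f / (epsilon * l) = 0.6860 / (10617.3420 * 0.7540) = 8.5691e-05 mol/L
Exhaustion = (c_initial - c_final) / c_initial * 100 = (1.3753e-04 - 8.5691e-05) / 1.3753e-04 * 100 = 37.6930 %


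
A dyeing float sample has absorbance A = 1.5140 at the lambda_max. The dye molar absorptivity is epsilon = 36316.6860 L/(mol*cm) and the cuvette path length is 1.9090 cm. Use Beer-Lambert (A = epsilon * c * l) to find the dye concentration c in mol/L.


Formula: c = A / (epsilon * l)
Substituting: c = 1.5140 / (36316.6860 * 1.9090)
Result: 2.1838e-05 mol/L


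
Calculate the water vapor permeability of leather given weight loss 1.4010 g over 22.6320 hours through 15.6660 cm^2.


Formula: WVP = loss / (area * time)
Substituting: WVP = 1.4010 / (15.6660 * 22.6320)
Result: 0.00395146 g/(cm^2*hr)


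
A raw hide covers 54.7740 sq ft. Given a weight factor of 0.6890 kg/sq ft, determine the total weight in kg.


Formula: Weight = area * weight_per_sqft
Substituting: Weight = 54.7740 * 0.6890
Result: 37.7393 kg


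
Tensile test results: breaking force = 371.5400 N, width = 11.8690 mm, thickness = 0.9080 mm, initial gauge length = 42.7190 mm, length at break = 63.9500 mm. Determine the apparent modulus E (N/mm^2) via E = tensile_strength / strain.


TS = F / (w * t) = 371.5400 / (11.8690 * 0.9080) = 34.4751 N/mm^2
strain = (Lf - L0) / L0 = (63.9500 - 42.7190) / 42.7190 = 0.4970
E = TS / strain = 34.4751 / 0.4970 = 69.3675 N/mm^2


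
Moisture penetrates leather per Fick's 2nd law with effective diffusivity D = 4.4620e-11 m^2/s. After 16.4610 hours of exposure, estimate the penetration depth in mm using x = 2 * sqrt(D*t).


t = 16.4610 hr * 3600 = 59259.6000 s
D * t = 4.4620e-11 * 59259.6000 = 2.6442e-06
x = 2 * sqrt(D*t) = 2 * sqrt(2.6442e-06) = 0.00325218 m = 3.2522 mm


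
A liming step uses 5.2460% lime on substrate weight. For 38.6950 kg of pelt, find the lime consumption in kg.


Formula: Lime = substrate * pct / 100
Substituting: Lime = 38.6950 * 5.2460 / 100
Result: 2.0299 kg


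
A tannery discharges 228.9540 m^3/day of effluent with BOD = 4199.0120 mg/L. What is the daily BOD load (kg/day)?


Formula: BOD_load = volume * conc / 1000
Substituting: BOD_load = 228.9540 * 4199.0120 / 1000
Result: 961.3806 kg/day


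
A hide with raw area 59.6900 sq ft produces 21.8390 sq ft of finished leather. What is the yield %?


Formula: Yield = finished / raw * 100
Substituting: Yield = 21.8390 / 59.6900 * 100
Result: 36.5874 %


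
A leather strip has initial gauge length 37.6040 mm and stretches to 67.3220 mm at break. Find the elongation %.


Formula: Elongation = (Lf - L0) / L0 * 100
Substituting: Elongation = (67.3220 - 37.6040) / 37.6040 * 100
Result: 79.0288 %


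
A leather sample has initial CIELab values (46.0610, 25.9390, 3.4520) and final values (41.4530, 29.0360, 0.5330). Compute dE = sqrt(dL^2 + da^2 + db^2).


dL = -4.6080, da = 3.0970, db = -2.9190
dE = sqrt((-4.6080)^2 + 3.0970^2 + (-2.9190)^2) = 6.2726


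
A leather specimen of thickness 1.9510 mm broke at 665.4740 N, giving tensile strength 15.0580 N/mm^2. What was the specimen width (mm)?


Formula: w = F / (TS * t)
Substituting: w = 665.4740 / (15.0580 * 1.9510)
Result: 22.6520 mm


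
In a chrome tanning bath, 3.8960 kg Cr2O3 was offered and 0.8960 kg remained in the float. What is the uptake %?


Formula: Uptake = (offered - residual) / offered * 100
Substituting: Uptake = (3.8960 - 0.8960) / 3.8960 * 100
Result: 77.0021 %


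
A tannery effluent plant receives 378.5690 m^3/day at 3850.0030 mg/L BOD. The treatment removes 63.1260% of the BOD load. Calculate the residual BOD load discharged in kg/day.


Load_in = volume * conc / 1000 = 378.5690 * 3850.0030 / 1000 = 1457.4918 kg/day
Removed = Load_in * eff / 100 = 1457.4918 * 63.1260 / 100 = 920.0563 kg/day
Load_out = Load_in - Removed = 1457.4918 - 920.0563 = 537.4355 kg/day


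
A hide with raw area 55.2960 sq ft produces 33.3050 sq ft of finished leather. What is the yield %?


Formula: Yield = finished / raw * 100
Substituting: Yield = 33.3050 / 55.2960 * 100
Result: 60.2304 %


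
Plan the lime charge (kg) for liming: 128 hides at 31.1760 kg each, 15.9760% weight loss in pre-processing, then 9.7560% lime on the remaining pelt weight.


Total_raw = N * avg_wt = 128 * 31.1760 = 3990.5280 kg
Substrate = Total_raw * (1 - loss/100) = 3990.5280 * (1 - 15.9760/100) = 3353.0012 kg
Lime = Substrate * pct / 100 = 3353.0012 * 9.7560 / 100 = 327.1188 kg


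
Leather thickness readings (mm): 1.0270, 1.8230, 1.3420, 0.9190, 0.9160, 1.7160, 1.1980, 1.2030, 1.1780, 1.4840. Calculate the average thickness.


Formula: Average = sum / n
Substituting: Average = 12.8060 / 10
Result: 1.2806 mm


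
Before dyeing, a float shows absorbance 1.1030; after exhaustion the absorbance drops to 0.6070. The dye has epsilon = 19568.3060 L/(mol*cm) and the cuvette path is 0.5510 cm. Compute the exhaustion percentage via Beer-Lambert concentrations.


c_initial = A_i / (epsilon * l) = 1.1030 / (19568.3060 * 0.5510) = 1.0230e-04 mol/L
c_final = A_f / (epsilon * l) = 0.6070 / (19568.3060 * 0.5510) = 5.6297e-05 mol/L
Exhaustion = (c_initial - c_final) / c_initial * 100 = (1.0230e-04 - 5.6297e-05) / 1.0230e-04 * 100 = 44.9683 %


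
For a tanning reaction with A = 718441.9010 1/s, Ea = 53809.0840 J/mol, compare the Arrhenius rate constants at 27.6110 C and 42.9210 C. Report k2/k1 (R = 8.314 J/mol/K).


T1 = 27.6110 + 273.15 = 300.7610 K; T2 = 42.9210 + 273.15 = 316.0710 K
k1 = A * exp(-Ea/(R*T1)) = 718441.9010 * exp(-53809.0840/(8.314*300.7610)) = 3.2417e-04 1/s
k2 = A * exp(-Ea/(R*T2)) = 718441.9010 * exp(-53809.0840/(8.314*316.0710)) = 9.1929e-04 1/s
k2/k1 = 9.1929e-04 / 3.2417e-04 = 2.8359


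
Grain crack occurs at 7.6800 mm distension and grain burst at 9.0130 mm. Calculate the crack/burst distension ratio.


Formula: Ratio = crack / burst
Substituting: Ratio = 7.6800 / 9.0130
Result: 0.8521


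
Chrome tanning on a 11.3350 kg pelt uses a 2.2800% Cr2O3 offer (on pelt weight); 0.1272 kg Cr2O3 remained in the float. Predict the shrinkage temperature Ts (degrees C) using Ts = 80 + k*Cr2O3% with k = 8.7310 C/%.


Offered = pelt * offer_pct / 100 = 11.3350 * 2.2800 / 100 = 0.2584 kg
Uptake = offered - residual = 0.2584 - 0.1272 = 0.1312 kg
Cr2O3% on pelt = uptake / pelt * 100 = 0.1312 / 11.3350 * 100 = 1.1578 %
Ts = 80 + k * Cr2O3% = 80 + 8.7310 * 1.1578 = 90.1089 C


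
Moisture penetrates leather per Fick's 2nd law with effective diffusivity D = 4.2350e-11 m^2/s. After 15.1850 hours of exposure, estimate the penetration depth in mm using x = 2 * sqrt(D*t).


t = 15.1850 hr * 3600 = 54666.0000 s
D * t = 4.2350e-11 * 54666.0000 = 2.3151e-06
x = 2 * sqrt(D*t) = 2 * sqrt(2.3151e-06) = 0.00304309 m = 3.0431 mm


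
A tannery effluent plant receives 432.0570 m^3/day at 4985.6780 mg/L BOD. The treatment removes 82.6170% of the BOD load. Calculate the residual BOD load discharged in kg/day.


Load_in = volume * conc / 1000 = 432.0570 * 4985.6780 / 1000 = 2154.0971 kg/day
Removed = Load_in * eff / 100 = 2154.0971 * 82.6170 / 100 = 1779.6504 kg/day
Load_out = Load_in - Removed = 2154.0971 - 1779.6504 = 374.4467 kg/day


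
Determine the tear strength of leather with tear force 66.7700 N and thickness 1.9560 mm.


Formula: Tear strength = force / thickness
Substituting: Tear strength = 66.7700 / 1.9560
Result: 34.1360 N/mm


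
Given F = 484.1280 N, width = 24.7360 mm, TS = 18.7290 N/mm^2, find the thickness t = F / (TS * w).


Formula: t = F / (TS * w)
Substituting: t = 484.1280 / (18.7290 * 24.7360)
Result: 1.0450 mm


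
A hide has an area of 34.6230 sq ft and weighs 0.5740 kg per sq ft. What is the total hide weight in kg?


Formula: Weight = area * weight_per_sqft
Substituting: Weight = 34.6230 * 0.5740
Result: 19.8736 kg


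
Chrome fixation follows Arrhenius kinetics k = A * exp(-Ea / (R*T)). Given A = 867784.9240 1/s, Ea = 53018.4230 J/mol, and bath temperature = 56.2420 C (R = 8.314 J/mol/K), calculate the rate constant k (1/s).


T_K = T_C + 273.15 = 56.2420 + 273.15 = 329.3920 K
exponent = -Ea / (R * T_K) = -53018.4230 / (8.314 * 329.3920) = -19.3599
k = A * exp(exponent) = 867784.9240 * exp(-19.3599) = 0.00339236 1/s


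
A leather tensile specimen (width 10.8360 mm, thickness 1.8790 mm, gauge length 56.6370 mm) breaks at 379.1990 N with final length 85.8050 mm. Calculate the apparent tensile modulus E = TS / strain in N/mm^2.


TS = F / (w * t) = 379.1990 / (10.8360 * 1.8790) = 18.6239 N/mm^2
strain = (Lf - L0) / L0 = (85.8050 - 56.6370) / 56.6370 = 0.5150
E = TS / strain = 18.6239 / 0.5150 = 36.1630 N/mm^2


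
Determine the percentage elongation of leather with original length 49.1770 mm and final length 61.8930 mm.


Formula: Elongation = (Lf - L0) / L0 * 100
Substituting: Elongation = (61.8930 - 49.1770) / 49.1770 * 100
Result: 25.8576 %


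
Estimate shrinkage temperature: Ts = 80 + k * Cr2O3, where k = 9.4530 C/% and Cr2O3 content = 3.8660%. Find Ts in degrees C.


Formula: Ts = 80 + k * Cr2O3
Substituting: Ts = 80 + 9.4530 * 3.8660
Result: 116.5453 C


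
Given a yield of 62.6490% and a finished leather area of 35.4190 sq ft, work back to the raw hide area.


Formula: raw = finished * 100 / yield
Substituting: raw = 35.4190 * 100 / 62.6490
Result: 56.5356 sq ft


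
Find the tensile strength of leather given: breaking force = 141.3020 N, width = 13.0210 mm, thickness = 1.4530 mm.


Formula: TS = force / (width * thickness)
Substituting: TS = 141.3020 / (13.0210 * 1.4530)
Result: 7.4686 N/mm^2


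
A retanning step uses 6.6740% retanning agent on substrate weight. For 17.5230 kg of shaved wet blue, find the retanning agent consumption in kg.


Formula: Retan = substrate * pct / 100
Substituting: Retan = 17.5230 * 6.6740 / 100
Result: 1.1695 kg


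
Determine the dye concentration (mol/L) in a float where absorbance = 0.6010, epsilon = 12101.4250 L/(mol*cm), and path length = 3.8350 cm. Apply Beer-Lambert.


Formula: c = A / (epsilon * l)
Substituting: c = 0.6010 / (12101.4250 * 3.8350)
Result: 1.2950e-05 mol/L


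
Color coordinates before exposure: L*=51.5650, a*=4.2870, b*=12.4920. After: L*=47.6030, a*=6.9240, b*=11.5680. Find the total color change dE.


dL = -3.9620, da = 2.6370, db = -0.9240
dE = sqrt((-3.9620)^2 + 2.6370^2 + (-0.9240)^2) = 4.8482


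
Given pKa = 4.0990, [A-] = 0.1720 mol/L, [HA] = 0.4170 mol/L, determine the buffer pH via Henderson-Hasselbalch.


ratio = [A-] / [HA] = 0.1720 / 0.4170 = 0.4125
log10(ratio) = -0.3846
pH = pKa + log10(ratio) = 4.0990 - 0.3846 = 3.7144


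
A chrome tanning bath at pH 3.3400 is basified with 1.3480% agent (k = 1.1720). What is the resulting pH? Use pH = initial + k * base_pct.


Formula: pH_final = pH_initial + k * base_pct
Substituting: pH_final = 3.3400 + 1.1720 * 1.3480
Result: 4.9199


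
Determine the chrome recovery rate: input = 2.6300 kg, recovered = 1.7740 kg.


Formula: Recovery = recovered / input * 100
Substituting: Recovery = 1.7740 / 2.6300 * 100
Result: 67.4525 %


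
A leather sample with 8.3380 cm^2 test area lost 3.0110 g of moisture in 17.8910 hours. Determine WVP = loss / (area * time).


Formula: WVP = loss / (area * time)
Substituting: WVP = 3.0110 / (8.3380 * 17.8910)
Result: 0.0201843 g/(cm^2*hr)


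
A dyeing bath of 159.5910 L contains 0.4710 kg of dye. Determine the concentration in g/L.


Formula: Conc = dye_mass(kg) / volume(L) * 1000
Substituting: Conc = 0.4710 / 159.5910 * 1000
Result: 2.9513 g/L


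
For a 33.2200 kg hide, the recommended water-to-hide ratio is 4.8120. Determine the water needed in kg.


Formula: Water = hide_weight * ratio
Substituting: Water = 33.2200 * 4.8120
Result: 159.8546 kg


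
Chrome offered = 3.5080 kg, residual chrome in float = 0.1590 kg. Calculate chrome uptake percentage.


Formula: Uptake = (offered - residual) / offered * 100
Substituting: Uptake = (3.5080 - 0.1590) / 3.5080 * 100
Result: 95.4675 %


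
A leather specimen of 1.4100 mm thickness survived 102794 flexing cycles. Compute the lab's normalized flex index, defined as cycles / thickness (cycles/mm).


Formula: Index = cycles / thickness
Substituting: Index = 102794 / 1.4100
Result: 72903.5461 cycles/mm


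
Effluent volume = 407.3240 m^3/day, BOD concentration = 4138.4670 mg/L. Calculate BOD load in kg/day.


Formula: BOD_load = volume * conc / 1000
Substituting: BOD_load = 407.3240 * 4138.4670 / 1000
Result: 1685.6969 kg/day


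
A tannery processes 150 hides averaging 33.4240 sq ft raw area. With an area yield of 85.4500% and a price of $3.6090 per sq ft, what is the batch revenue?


Raw_total = N * avg_area = 150 * 33.4240 = 5013.6000 sq ft
Finished = Raw_total * yield / 100 = 5013.6000 * 85.4500 / 100 = 4284.1212 sq ft
Value = Finished * price = 4284.1212 * 3.6090 = 15461.3934 $


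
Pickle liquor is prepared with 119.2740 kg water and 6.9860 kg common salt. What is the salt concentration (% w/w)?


Formula: Conc = salt / (water + salt) * 100
Substituting: Conc = 6.9860 / (119.2740 + 6.9860) * 100
Result: 5.5330 %


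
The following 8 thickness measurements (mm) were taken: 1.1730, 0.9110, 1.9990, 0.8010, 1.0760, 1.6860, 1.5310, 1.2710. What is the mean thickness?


Formula: Average = sum / n
Substituting: Average = 10.4480 / 8
Result: 1.3060 mm


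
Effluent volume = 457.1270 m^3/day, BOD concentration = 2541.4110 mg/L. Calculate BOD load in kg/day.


Formula: BOD_load = volume * conc / 1000
Substituting: BOD_load = 457.1270 * 2541.4110 / 1000
Result: 1161.7476 kg/day


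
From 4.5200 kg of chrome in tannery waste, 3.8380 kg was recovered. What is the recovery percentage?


Formula: Recovery = recovered / input * 100
Substituting: Recovery = 3.8380 / 4.5200 * 100
Result: 84.9115 %


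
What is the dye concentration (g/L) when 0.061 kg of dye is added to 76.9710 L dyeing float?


Formula: Conc = dye_mass(kg) / volume(L) * 1000
Substituting: Conc = 0.061 / 76.9710 * 1000
Result: 0.7925 g/L


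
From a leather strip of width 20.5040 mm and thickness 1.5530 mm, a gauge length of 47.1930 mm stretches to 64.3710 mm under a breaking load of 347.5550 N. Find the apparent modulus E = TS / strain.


TS = F / (w * t) = 347.5550 / (20.5040 * 1.5530) = 10.9147 N/mm^2
strain = (Lf - L0) / L0 = (64.3710 - 47.1930) / 47.1930 = 0.3640
E = TS / strain = 10.9147 / 0.3640 = 29.9860 N/mm^2


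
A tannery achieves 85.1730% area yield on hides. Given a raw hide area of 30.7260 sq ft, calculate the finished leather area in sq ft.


Formula: finished = raw * yield / 100
Substituting: finished = 30.7260 * 85.1730 / 100
Result: 26.1703 sq ft


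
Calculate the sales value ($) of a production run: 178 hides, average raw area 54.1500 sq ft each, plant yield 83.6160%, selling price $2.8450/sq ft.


Raw_total = N * avg_area = 178 * 54.1500 = 9638.7000 sq ft
Finished = Raw_total * yield / 100 = 9638.7000 * 83.6160 / 100 = 8059.4954 sq ft
Value = Finished * price = 8059.4954 * 2.8450 = 22929.2644 $


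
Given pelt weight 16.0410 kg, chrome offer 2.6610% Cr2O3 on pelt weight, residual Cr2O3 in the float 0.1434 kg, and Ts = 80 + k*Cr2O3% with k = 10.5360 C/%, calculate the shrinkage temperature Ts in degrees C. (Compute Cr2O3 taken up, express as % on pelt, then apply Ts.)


Offered = pelt * offer_pct / 100 = 16.0410 * 2.6610 / 100 = 0.4269 kg
Uptake = offered - residual = 0.4269 - 0.1434 = 0.2835 kg
Cr2O3% on pelt = uptake / pelt * 100 = 0.2835 / 16.0410 * 100 = 1.7670 %
Ts = 80 + k * Cr2O3% = 80 + 10.5360 * 1.7670 = 98.6175 C


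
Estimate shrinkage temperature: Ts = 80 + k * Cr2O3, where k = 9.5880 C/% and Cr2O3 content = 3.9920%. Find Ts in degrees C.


Formula: Ts = 80 + k * Cr2O3
Substituting: Ts = 80 + 9.5880 * 3.9920
Result: 118.2753 C


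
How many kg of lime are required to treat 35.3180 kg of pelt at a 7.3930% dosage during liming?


Formula: Lime = substrate * pct / 100
Substituting: Lime = 35.3180 * 7.3930 / 100
Result: 2.6111 kg


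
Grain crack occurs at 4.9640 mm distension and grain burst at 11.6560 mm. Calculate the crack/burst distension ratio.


Formula: Ratio = crack / burst
Substituting: Ratio = 4.9640 / 11.6560
Result: 0.4259


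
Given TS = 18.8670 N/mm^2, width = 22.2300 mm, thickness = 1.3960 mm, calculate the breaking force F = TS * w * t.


Formula: F = TS * w * t
Substituting: F = 18.8670 * 22.2300 * 1.3960
Result: 585.5011 N


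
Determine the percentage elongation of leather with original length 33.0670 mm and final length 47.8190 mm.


Formula: Elongation = (Lf - L0) / L0 * 100
Substituting: Elongation = (47.8190 - 33.0670) / 33.0670 * 100
Result: 44.6125 %


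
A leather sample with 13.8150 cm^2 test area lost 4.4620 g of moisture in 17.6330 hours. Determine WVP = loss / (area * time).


Formula: WVP = loss / (area * time)
Substituting: WVP = 4.4620 / (13.8150 * 17.6330)
Result: 0.0183169 g/(cm^2*hr)


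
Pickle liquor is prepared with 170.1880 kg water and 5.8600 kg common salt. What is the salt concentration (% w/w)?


Formula: Conc = salt / (water + salt) * 100
Substituting: Conc = 5.8600 / (170.1880 + 5.8600) * 100
Result: 3.3286 %


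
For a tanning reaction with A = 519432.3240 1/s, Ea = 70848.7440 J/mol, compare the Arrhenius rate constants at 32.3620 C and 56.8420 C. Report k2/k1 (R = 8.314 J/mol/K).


T1 = 32.3620 + 273.15 = 305.5120 K; T2 = 56.8420 + 273.15 = 329.9920 K
k1 = A * exp(-Ea/(R*T1)) = 519432.3240 * exp(-70848.7440/(8.314*305.5120)) = 3.9975e-07 1/s
k2 = A * exp(-Ea/(R*T2)) = 519432.3240 * exp(-70848.7440/(8.314*329.9920)) = 3.1654e-06 1/s
k2/k1 = 3.1654e-06 / 3.9975e-07 = 7.9185


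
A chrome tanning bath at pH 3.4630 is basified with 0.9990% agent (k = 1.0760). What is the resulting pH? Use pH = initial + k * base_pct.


Formula: pH_final = pH_initial + k * base_pct
Substituting: pH_final = 3.4630 + 1.0760 * 0.9990
Result: 4.5379


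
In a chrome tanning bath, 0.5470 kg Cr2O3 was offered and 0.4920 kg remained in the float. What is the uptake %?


Formula: Uptake = (offered - residual) / offered * 100
Substituting: Uptake = (0.5470 - 0.4920) / 0.5470 * 100
Result: 10.0548 %


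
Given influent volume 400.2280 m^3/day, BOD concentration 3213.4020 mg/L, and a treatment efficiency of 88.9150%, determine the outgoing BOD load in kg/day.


Load_in = volume * conc / 1000 = 400.2280 * 3213.4020 / 1000 = 1286.0935 kg/day
Removed = Load_in * eff / 100 = 1286.0935 * 88.9150 / 100 = 1143.5300 kg/day
Load_out = Load_in - Removed = 1286.0935 - 1143.5300 = 142.5635 kg/day


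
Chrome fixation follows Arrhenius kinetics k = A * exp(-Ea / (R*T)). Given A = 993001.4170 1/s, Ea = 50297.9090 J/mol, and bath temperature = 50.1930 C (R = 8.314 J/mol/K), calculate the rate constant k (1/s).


T_K = T_C + 273.15 = 50.1930 + 273.15 = 323.3430 K
exponent = -Ea / (R * T_K) = -50297.9090 / (8.314 * 323.3430) = -18.7101
k = A * exp(exponent) = 993001.4170 * exp(-18.7101) = 0.00743448 1/s


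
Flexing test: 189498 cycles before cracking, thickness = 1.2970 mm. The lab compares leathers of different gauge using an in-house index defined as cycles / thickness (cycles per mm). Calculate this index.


Formula: Index = cycles / thickness
Substituting: Index = 189498 / 1.2970
Result: 146104.8574 cycles/mm


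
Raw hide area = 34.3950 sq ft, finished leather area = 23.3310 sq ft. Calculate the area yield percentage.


Formula: Yield = finished / raw * 100
Substituting: Yield = 23.3310 / 34.3950 * 100
Result: 67.8325 %


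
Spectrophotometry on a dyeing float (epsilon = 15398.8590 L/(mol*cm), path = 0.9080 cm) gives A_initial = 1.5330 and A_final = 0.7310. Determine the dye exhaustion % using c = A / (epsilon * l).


c_initial = A_i / (epsilon * l) = 1.5330 / (15398.8590 * 0.9080) = 1.0964e-04 mol/L
c_final = A_f / (epsilon * l) = 0.7310 / (15398.8590 * 0.9080) = 5.2281e-05 mol/L
Exhaustion = (c_initial - c_final) / c_initial * 100 = (1.0964e-04 - 5.2281e-05) / 1.0964e-04 * 100 = 52.3157 %


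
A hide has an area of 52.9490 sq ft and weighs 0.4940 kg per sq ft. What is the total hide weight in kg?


Formula: Weight = area * weight_per_sqft
Substituting: Weight = 52.9490 * 0.4940
Result: 26.1568 kg


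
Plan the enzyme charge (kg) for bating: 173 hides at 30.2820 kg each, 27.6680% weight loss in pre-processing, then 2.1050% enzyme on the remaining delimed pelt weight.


Total_raw = N * avg_wt = 173 * 30.2820 = 5238.7860 kg
Substrate = Total_raw * (1 - loss/100) = 5238.7860 * (1 - 27.6680/100) = 3789.3187 kg
Enzyme = Substrate * pct / 100 = 3789.3187 * 2.1050 / 100 = 79.7652 kg


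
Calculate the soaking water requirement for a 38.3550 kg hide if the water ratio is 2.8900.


Formula: Water = hide_weight * ratio
Substituting: Water = 38.3550 * 2.8900
Result: 110.8460 kg


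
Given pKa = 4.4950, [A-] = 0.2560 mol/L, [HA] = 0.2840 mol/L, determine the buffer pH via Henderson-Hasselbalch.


ratio = [A-] / [HA] = 0.2560 / 0.2840 = 0.9014
log10(ratio) = -0.0450784
pH = pKa + log10(ratio) = 4.4950 - 0.0450784 = 4.4499


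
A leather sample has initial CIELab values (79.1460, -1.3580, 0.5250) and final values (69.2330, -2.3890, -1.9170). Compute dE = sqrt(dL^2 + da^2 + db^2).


dL = -9.9130, da = -1.0310, db = -2.4420
dE = sqrt((-9.9130)^2 + (-1.0310)^2 + (-2.4420)^2) = 10.2613


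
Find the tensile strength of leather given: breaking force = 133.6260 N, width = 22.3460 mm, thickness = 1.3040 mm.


Formula: TS = force / (width * thickness)
Substituting: TS = 133.6260 / (22.3460 * 1.3040)
Result: 4.5858 N/mm^2


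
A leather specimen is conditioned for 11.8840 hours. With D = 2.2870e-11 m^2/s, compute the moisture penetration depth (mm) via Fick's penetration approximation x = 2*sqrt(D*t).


t = 11.8840 hr * 3600 = 42782.4000 s
D * t = 2.2870e-11 * 42782.4000 = 9.7843e-07
x = 2 * sqrt(D*t) = 2 * sqrt(9.7843e-07) = 0.00197832 m = 1.9783 mm


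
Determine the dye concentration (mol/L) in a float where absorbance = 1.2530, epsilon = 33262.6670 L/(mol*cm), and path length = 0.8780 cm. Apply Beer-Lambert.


Formula: c = A / (epsilon * l)
Substituting: c = 1.2530 / (33262.6670 * 0.8780)
Result: 4.2904e-05 mol/L


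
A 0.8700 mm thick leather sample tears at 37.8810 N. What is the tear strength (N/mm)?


Formula: Tear strength = force / thickness
Substituting: Tear strength = 37.8810 / 0.8700
Result: 43.5414 N/mm


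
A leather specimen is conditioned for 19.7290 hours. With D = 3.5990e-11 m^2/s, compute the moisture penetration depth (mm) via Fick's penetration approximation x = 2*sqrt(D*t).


t = 19.7290 hr * 3600 = 71024.4000 s
D * t = 3.5990e-11 * 71024.4000 = 2.5562e-06
x = 2 * sqrt(D*t) = 2 * sqrt(2.5562e-06) = 0.0031976 m = 3.1976 mm


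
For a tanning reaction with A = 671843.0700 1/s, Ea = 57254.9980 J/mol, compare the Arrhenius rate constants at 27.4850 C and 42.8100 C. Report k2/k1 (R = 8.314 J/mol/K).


T1 = 27.4850 + 273.15 = 300.6350 K; T2 = 42.8100 + 273.15 = 315.9600 K
k1 = A * exp(-Ea/(R*T1)) = 671843.0700 * exp(-57254.9980/(8.314*300.6350)) = 7.5681e-05 1/s
k2 = A * exp(-Ea/(R*T2)) = 671843.0700 * exp(-57254.9980/(8.314*315.9600)) = 2.2988e-04 1/s
k2/k1 = 2.2988e-04 / 7.5681e-05 = 3.0375


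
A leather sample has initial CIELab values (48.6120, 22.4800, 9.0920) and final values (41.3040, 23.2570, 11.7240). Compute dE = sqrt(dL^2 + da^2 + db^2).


dL = -7.3080, da = 0.7770, db = 2.6320
dE = sqrt((-7.3080)^2 + 0.7770^2 + 2.6320^2) = 7.8063


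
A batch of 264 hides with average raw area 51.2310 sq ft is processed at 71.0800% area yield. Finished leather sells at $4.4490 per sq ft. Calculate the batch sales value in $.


Raw_total = N * avg_area = 264 * 51.2310 = 13524.9840 sq ft
Finished = Raw_total * yield / 100 = 13524.9840 * 71.0800 / 100 = 9613.5586 sq ft
Value = Finished * price = 9613.5586 * 4.4490 = 42770.7223 $


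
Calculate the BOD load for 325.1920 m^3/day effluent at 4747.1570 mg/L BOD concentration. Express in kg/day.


Formula: BOD_load = volume * conc / 1000
Substituting: BOD_load = 325.1920 * 4747.1570 / 1000
Result: 1543.7375 kg/day


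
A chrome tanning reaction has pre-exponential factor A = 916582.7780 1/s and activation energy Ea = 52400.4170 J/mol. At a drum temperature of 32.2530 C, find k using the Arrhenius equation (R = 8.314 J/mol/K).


T_K = T_C + 273.15 = 32.2530 + 273.15 = 305.4030 K
exponent = -Ea / (R * T_K) = -52400.4170 / (8.314 * 305.4030) = -20.6372
k = A * exp(exponent) = 916582.7780 * exp(-20.6372) = 9.9893e-04 1/s


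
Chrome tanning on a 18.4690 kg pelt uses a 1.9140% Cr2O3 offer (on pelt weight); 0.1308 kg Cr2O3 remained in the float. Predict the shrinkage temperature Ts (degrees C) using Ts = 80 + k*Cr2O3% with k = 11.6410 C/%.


Offered = pelt * offer_pct / 100 = 18.4690 * 1.9140 / 100 = 0.3535 kg
Uptake = offered - residual = 0.3535 - 0.1308 = 0.2227 kg
Cr2O3% on pelt = uptake / pelt * 100 = 0.2227 / 18.4690 * 100 = 1.2058 %
Ts = 80 + k * Cr2O3% = 80 + 11.6410 * 1.2058 = 94.0366 C


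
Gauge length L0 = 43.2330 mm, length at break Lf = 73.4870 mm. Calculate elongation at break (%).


Formula: Elongation = (Lf - L0) / L0 * 100
Substituting: Elongation = (73.4870 - 43.2330) / 43.2330 * 100
Result: 69.9790 %


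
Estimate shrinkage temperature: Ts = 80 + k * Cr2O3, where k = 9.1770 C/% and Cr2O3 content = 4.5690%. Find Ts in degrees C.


Formula: Ts = 80 + k * Cr2O3
Substituting: Ts = 80 + 9.1770 * 4.5690
Result: 121.9297 C


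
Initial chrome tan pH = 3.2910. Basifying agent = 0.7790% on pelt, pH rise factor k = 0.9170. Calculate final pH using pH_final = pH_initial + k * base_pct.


Formula: pH_final = pH_initial + k * base_pct
Substituting: pH_final = 3.2910 + 0.9170 * 0.7790
Result: 4.0053


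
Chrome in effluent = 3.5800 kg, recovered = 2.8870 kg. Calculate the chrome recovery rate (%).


Formula: Recovery = recovered / input * 100
Substituting: Recovery = 2.8870 / 3.5800 * 100
Result: 80.6425 %


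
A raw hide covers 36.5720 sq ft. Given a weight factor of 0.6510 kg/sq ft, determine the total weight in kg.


Formula: Weight = area * weight_per_sqft
Substituting: Weight = 36.5720 * 0.6510
Result: 23.8084 kg


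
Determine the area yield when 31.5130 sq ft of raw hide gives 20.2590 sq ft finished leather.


Formula: Yield = finished / raw * 100
Substituting: Yield = 20.2590 / 31.5130 * 100
Result: 64.2878 %


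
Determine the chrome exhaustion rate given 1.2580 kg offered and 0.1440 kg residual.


Formula: Uptake = (offered - residual) / offered * 100
Substituting: Uptake = (1.2580 - 0.1440) / 1.2580 * 100
Result: 88.5533 %


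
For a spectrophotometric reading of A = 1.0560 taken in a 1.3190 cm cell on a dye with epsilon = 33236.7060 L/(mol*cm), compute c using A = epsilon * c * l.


Formula: c = A / (epsilon * l)
Substituting: c = 1.0560 / (33236.7060 * 1.3190)
Result: 2.4088e-05 mol/L


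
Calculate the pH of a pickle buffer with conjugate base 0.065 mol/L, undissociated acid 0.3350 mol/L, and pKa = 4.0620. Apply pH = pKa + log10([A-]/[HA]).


ratio = [A-] / [HA] = 0.065 / 0.3350 = 0.1940
log10(ratio) = -0.7121
pH = pKa + log10(ratio) = 4.0620 - 0.7121 = 3.3499


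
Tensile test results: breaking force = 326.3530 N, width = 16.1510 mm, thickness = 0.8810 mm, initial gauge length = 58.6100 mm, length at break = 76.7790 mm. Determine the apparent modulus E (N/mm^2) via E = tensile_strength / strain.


TS = F / (w * t) = 326.3530 / (16.1510 * 0.8810) = 22.9357 N/mm^2
strain = (Lf - L0) / L0 = (76.7790 - 58.6100) / 58.6100 = 0.3100
E = TS / strain = 22.9357 / 0.3100 = 73.9866 N/mm^2


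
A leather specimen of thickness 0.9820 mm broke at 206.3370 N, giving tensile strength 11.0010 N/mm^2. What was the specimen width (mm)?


Formula: w = F / (TS * t)
Substituting: w = 206.3370 / (11.0010 * 0.9820)
Result: 19.1000 mm


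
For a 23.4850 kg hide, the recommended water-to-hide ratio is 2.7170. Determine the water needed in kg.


Formula: Water = hide_weight * ratio
Substituting: Water = 23.4850 * 2.7170
Result: 63.8087 kg


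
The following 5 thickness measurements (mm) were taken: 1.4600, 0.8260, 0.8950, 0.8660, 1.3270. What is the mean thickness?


Formula: Average = sum / n
Substituting: Average = 5.3740 / 5
Result: 1.0748 mm


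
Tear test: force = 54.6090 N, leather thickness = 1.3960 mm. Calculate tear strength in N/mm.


Formula: Tear strength = force / thickness
Substituting: Tear strength = 54.6090 / 1.3960
Result: 39.1182 N/mm


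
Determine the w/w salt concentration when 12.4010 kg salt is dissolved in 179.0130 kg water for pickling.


Formula: Conc = salt / (water + salt) * 100
Substituting: Conc = 12.4010 / (179.0130 + 12.4010) * 100
Result: 6.4786 %


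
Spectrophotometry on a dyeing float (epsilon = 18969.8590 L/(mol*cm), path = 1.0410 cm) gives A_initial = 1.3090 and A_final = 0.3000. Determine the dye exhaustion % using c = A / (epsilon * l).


c_initial = A_i / (epsilon * l) = 1.3090 / (18969.8590 * 1.0410) = 6.6286e-05 mol/L
c_final = A_f / (epsilon * l) = 0.3000 / (18969.8590 * 1.0410) = 1.5192e-05 mol/L
Exhaustion = (c_initial - c_final) / c_initial * 100 = (6.6286e-05 - 1.5192e-05) / 6.6286e-05 * 100 = 77.0817 %


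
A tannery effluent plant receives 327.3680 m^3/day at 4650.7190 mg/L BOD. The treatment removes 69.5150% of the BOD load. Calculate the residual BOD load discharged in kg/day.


Load_in = volume * conc / 1000 = 327.3680 * 4650.7190 / 1000 = 1522.4966 kg/day
Removed = Load_in * eff / 100 = 1522.4966 * 69.5150 / 100 = 1058.3635 kg/day
Load_out = Load_in - Removed = 1522.4966 - 1058.3635 = 464.1331 kg/day


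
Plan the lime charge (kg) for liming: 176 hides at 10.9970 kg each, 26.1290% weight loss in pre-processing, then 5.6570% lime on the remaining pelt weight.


Total_raw = N * avg_wt = 176 * 10.9970 = 1935.4720 kg
Substrate = Total_raw * (1 - loss/100) = 1935.4720 * (1 - 26.1290/100) = 1429.7525 kg
Lime = Substrate * pct / 100 = 1429.7525 * 5.6570 / 100 = 80.8811 kg


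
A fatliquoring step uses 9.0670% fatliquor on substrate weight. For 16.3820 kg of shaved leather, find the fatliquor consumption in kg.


Formula: Fat = substrate * pct / 100
Substituting: Fat = 16.3820 * 9.0670 / 100
Result: 1.4854 kg


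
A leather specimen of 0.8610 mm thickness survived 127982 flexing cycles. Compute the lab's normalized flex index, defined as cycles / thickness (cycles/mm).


Formula: Index = cycles / thickness
Substituting: Index = 127982 / 0.8610
Result: 148643.4379 cycles/mm


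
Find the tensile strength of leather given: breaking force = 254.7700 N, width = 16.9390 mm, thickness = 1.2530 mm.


Formula: TS = force / (width * thickness)
Substituting: TS = 254.7700 / (16.9390 * 1.2530)
Result: 12.0035 N/mm^2


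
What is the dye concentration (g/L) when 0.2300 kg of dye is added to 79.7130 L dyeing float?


Formula: Conc = dye_mass(kg) / volume(L) * 1000
Substituting: Conc = 0.2300 / 79.7130 * 1000
Result: 2.8854 g/L


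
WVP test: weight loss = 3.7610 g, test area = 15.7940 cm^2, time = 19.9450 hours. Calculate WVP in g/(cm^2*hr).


Formula: WVP = loss / (area * time)
Substituting: WVP = 3.7610 / (15.7940 * 19.9450)
Result: 0.0119393 g/(cm^2*hr)


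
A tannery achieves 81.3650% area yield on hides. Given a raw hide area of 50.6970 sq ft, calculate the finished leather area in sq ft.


Formula: finished = raw * yield / 100
Substituting: finished = 50.6970 * 81.3650 / 100
Result: 41.2496 sq ft


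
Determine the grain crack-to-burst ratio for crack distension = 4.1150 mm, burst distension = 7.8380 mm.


Formula: Ratio = crack / burst
Substituting: Ratio = 4.1150 / 7.8380
Result: 0.5250


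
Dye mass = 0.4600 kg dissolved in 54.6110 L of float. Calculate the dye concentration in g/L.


Formula: Conc = dye_mass(kg) / volume(L) * 1000
Substituting: Conc = 0.4600 / 54.6110 * 1000
Result: 8.4232 g/L
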